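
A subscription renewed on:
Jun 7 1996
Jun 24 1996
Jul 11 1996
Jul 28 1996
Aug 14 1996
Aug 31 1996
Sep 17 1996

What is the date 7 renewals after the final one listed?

Every event comes 17 days after the last (17, 17, 17, 17, 17, 17).
Sep 17 1996 + 17 days = Oct 4 1996.
Oct 4 1996 + 17 days = Oct 21 1996.
Oct 21 1996 + 17 days = Nov 7 1996.
Nov 7 1996 + 17 days = Nov 24 1996.
Nov 24 1996 + 17 days = Dec 11 1996.
Dec 11 1996 + 17 days = Dec 28 1996.
Dec 28 1996 + 17 days = Jan 14 1997.

Jan 14 1997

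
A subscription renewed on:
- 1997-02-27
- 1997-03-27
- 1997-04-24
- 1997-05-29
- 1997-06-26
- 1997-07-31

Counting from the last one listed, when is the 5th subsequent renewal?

1997-12-25

Every date is a Thursday; gaps 28, 28, 35, 28, 35 days.
Each is the last Thursday of its month (at least one falls on the 29th or later, ruling out '4th Thursday').
August 1997 ends with Thursday 1997-08-28.
Last Thursday of September 1997: 1997-09-25.
October 1997 ends with Thursday 1997-10-30.
November 1997 ends with Thursday 1997-11-27.
Last Thursday of December 1997: 1997-12-25.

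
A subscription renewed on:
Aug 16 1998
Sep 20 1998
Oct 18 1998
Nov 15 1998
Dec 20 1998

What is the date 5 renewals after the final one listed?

Gaps: 35, 28, 28, 35 days — a mix of 28 and 35. Every date is a Sunday.
Each is the 3rd Sunday of its month.
3rd Sunday of January 1999: Jan 17 1999.
February 1999 — 3rd Sunday is Feb 21 1999.
3rd Sunday of March 1999: Mar 21 1999.
April 1999 — 3rd Sunday is Apr 18 1999.
3rd Sunday of May 1999: May 16 1999.

May 16 1999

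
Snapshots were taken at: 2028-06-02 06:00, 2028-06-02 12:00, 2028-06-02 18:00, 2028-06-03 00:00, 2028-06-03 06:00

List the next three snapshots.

2028-06-03 12:00, 2028-06-03 18:00, 2028-06-04 00:00

Spacing: 6, 6, 6, 6 h — constant 6 h.
2028-06-03 06:00 + 6 h = 2028-06-03 12:00.
2028-06-03 12:00 + 6 h = 2028-06-03 18:00.
2028-06-03 18:00 + 6 h = 2028-06-04 00:00.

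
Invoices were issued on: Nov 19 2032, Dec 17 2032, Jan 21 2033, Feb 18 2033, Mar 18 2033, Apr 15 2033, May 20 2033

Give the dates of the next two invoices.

Jun 17 2033, Jul 15 2033

All dates are Fridays, 28, 35, 28, 28, 28, 35 days apart.
Specifically, the 3rd Friday of each month.
June 2033 — 3rd Friday is Jun 17 2033.
3rd Friday of July 2033: Jul 15 2033.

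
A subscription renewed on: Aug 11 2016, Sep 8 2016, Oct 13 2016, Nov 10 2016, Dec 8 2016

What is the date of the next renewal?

Jan 12 2017

Gaps: 28, 35, 28, 28 days — a mix of 28 and 35. Every date is a Thursday.
Each is the 2nd Thursday of its month.
January 2017 — 2nd Thursday is Jan 12 2017.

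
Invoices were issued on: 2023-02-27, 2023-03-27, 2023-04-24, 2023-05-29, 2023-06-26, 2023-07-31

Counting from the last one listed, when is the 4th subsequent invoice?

All Mondays; the gaps (28, 28, 35, 28, 35) vary with month length.
This is the last Monday of each month.
Last Monday of August 2023: 2023-08-28.
Last Monday of September 2023: 2023-09-25.
Last Monday of October 2023: 2023-10-30.
Last Monday of November 2023: 2023-11-27.

2023-11-27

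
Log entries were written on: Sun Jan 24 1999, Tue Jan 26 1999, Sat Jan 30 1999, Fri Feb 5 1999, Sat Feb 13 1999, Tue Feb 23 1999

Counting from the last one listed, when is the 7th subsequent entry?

The spacing grows by 2 each time: 2, 4, 6, 8, 10 days.
Next gap: 12 days. Tue Feb 23 1999 + 12 days = Sun Mar 7 1999.
Next gap: 14 days. Sun Mar 7 1999 + 14 days = Sun Mar 21 1999.
Next gap: 16 days. Sun Mar 21 1999 + 16 days = Tue Apr 6 1999.
Next gap: 18 days. Tue Apr 6 1999 + 18 days = Sat Apr 24 1999.
Next gap: 20 days. Sat Apr 24 1999 + 20 days = Fri May 14 1999.
Next gap: 22 days. Fri May 14 1999 + 22 days = Sat Jun 5 1999.
Next gap: 24 days. Sat Jun 5 1999 + 24 days = Tue Jun 29 1999.

Tue Jun 29 1999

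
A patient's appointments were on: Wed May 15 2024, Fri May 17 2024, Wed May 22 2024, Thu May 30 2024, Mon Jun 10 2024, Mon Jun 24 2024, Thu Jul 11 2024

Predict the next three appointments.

Gaps: 2, 5, 8, 11, 14, 17 days — each gap is 3 larger than the previous one.
Next gap: 20 days. Thu Jul 11 2024 + 20 days = Wed Jul 31 2024.
Next gap: 23 days. Wed Jul 31 2024 + 23 days = Fri Aug 23 2024.
Next gap: 26 days. Fri Aug 23 2024 + 26 days = Wed Sep 18 2024.

Wed Jul 31 2024, Fri Aug 23 2024, Wed Sep 18 2024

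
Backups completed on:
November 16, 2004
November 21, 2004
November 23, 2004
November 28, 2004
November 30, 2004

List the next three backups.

Every event lands on a Tuesday or Sunday (gaps cycle 5, 2, 5, 2).
So the schedule is: every Tuesday and Sunday.
The following Sunday is December 5, 2004.
Next Tuesday: December 7, 2004.
The following Sunday is December 12, 2004.

December 5, 2004; December 7, 2004; December 12, 2004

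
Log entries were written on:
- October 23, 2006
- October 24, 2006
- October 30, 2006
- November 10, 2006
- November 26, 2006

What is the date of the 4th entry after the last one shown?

March 20, 2007

Gaps: 1, 6, 11, 16 days — each gap is 5 larger than the previous one.
Next gap: 21 days. November 26, 2006 + 21 days = December 17, 2006.
Next gap: 26 days. December 17, 2006 + 26 days = January 12, 2007.
Next gap: 31 days. January 12, 2007 + 31 days = February 12, 2007.
Next gap: 36 days. February 12, 2007 + 36 days = March 20, 2007.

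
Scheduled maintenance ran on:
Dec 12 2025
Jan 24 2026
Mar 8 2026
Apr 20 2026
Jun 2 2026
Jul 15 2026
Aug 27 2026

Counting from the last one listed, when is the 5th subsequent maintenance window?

Mar 30 2027

The spacing is 43, 43, 43, 43, 43, 43 days — always 43 days.
Aug 27 2026 + 43 days = Oct 9 2026.
Oct 9 2026 + 43 days = Nov 21 2026.
Nov 21 2026 + 43 days = Jan 3 2027.
Jan 3 2027 + 43 days = Feb 15 2027.
Feb 15 2027 + 43 days = Mar 30 2027.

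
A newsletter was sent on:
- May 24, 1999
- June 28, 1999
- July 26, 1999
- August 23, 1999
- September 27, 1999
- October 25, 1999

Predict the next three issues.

These are Mondays at 28- or 35-day spacing (35, 28, 28, 35, 28).
The pattern: 4th Monday of the month.
November 1999 — 4th Monday is November 22, 1999.
December 1999 — 4th Monday is December 27, 1999.
January 2000 — 4th Monday is January 24, 2000.

November 22, 1999; December 27, 1999; January 24, 2000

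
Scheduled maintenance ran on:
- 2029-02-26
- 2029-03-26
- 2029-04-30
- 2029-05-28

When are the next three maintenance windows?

Every date is a Monday; gaps 28, 35, 28 days.
Each is the last Monday of its month (at least one falls on the 29th or later, ruling out '4th Monday').
June 2029 ends with Monday 2029-06-25.
July 2029 ends with Monday 2029-07-30.
August 2029 ends with Monday 2029-08-27.

2029-06-25, 2029-07-30, 2029-08-27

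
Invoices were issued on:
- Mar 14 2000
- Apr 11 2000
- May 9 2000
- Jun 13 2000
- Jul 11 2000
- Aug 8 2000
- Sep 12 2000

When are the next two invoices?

Oct 10 2000, Nov 14 2000

Gaps: 28, 28, 35, 28, 28, 35 days — a mix of 28 and 35. Every date is a Tuesday.
Each is the 2nd Tuesday of its month.
2nd Tuesday of October 2000: Oct 10 2000.
November 2000 — 2nd Tuesday is Nov 14 2000.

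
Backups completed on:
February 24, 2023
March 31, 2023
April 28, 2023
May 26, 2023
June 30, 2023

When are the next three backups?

Every date is a Friday; gaps 35, 28, 28, 35 days.
Each is the last Friday of its month (at least one falls on the 29th or later, ruling out '4th Friday').
July 2023 ends with Friday July 28, 2023.
Last Friday of August 2023: August 25, 2023.
Last Friday of September 2023: September 29, 2023.

July 28, 2023; August 25, 2023; September 29, 2023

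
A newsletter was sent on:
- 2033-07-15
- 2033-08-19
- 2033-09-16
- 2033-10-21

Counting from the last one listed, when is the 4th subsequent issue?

Gaps: 35, 28, 35 days — a mix of 28 and 35. Every date is a Friday.
Each is the 3rd Friday of its month.
November 2033 — 3rd Friday is 2033-11-18.
December 2033 — 3rd Friday is 2033-12-16.
January 2034 — 3rd Friday is 2034-01-20.
3rd Friday of February 2034: 2034-02-17.

2034-02-17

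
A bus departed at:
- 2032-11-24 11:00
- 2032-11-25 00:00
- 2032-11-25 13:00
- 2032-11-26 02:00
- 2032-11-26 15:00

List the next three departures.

2032-11-27 04:00, 2032-11-27 17:00, 2032-11-28 06:00

Spacing: 13, 13, 13, 13 h — constant 13 h.
2032-11-26 15:00 + 13 h = 2032-11-27 04:00.
2032-11-27 04:00 + 13 h = 2032-11-27 17:00.
2032-11-27 17:00 + 13 h = 2032-11-28 06:00.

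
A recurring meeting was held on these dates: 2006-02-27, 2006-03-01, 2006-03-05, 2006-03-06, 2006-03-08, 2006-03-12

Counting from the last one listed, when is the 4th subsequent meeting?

The gap pattern 2, 4, 1, 2, 4 repeats every 3 events.
These are the Mondays, Wednesdays and Sundays of each week.
The following Monday is 2006-03-13.
Next Wednesday: 2006-03-15.
Next Sunday: 2006-03-19.
Next Monday: 2006-03-20.

2006-03-20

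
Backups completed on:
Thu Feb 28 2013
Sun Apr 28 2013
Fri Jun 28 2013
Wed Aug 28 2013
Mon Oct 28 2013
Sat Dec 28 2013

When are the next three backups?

The day-of-month is always 28 (59, 61, 61, 61, 61 days between events).
So this recurs on the 28th of every 2 months.
February 2014: Fri Feb 28 2014.
April 2014: Mon Apr 28 2014.
Next: June 2014 → Sat Jun 28 2014.

Fri Feb 28 2014, Mon Apr 28 2014, Sat Jun 28 2014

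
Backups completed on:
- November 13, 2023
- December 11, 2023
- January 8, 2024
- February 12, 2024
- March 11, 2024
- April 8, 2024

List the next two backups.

May 13, 2024; June 10, 2024

These are Mondays at 28- or 35-day spacing (28, 28, 35, 28, 28).
The pattern: 2nd Monday of the month.
2nd Monday of May 2024: May 13, 2024.
June 2024 — 2nd Monday is June 10, 2024.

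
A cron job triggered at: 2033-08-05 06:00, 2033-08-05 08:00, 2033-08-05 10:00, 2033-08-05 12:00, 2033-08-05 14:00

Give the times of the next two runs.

2033-08-05 16:00, 2033-08-05 18:00

Gaps: 2, 2, 2, 2 hours — each event is 2 hours after the previous one.
2033-08-05 14:00 + 2 h = 2033-08-05 16:00.
2033-08-05 16:00 + 2 h = 2033-08-05 18:00.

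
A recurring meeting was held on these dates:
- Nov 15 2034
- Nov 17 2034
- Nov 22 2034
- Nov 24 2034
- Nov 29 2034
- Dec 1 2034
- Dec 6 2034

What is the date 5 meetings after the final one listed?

Every event lands on a Wednesday or Friday (gaps cycle 2, 5, 2, 5, 2, 5).
So the schedule is: every Wednesday and Friday.
The following Friday is Dec 8 2034.
Next Wednesday: Dec 13 2034.
The following Friday is Dec 15 2034.
The following Wednesday is Dec 20 2034.
The following Friday is Dec 22 2034.

Dec 22 2034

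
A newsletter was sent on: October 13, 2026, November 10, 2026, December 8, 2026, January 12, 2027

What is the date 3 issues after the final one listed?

April 13, 2027

All dates are Tuesdays, 28, 28, 35 days apart.
Specifically, the 2nd Tuesday of each month.
February 2027 — 2nd Tuesday is February 9, 2027.
March 2027 — 2nd Tuesday is March 9, 2027.
2nd Tuesday of April 2027: April 13, 2027.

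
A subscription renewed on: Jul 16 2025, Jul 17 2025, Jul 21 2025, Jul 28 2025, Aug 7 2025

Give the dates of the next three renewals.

Gaps: 1, 4, 7, 10 days — each gap is 3 larger than the previous one.
Next gap: 13 days. Aug 7 2025 + 13 days = Aug 20 2025.
Next gap: 16 days. Aug 20 2025 + 16 days = Sep 5 2025.
Next gap: 19 days. Sep 5 2025 + 19 days = Sep 24 2025.

Aug 20 2025, Sep 5 2025, Sep 24 2025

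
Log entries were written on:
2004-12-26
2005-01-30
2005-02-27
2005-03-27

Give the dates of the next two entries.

2005-04-24, 2005-05-29

These are Sundays with 35, 28, 28-day gaps.
Each is the final Sunday of its month — 2005-01-30 is past the 28th, so '4th Sunday' doesn't fit.
April 2005 ends with Sunday 2005-04-24.
Last Sunday of May 2005: 2005-05-29.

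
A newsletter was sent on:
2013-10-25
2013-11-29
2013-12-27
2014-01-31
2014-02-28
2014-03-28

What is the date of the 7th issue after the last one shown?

2014-10-31

Every date is a Friday; gaps 35, 28, 35, 28, 28 days.
Each is the last Friday of its month (at least one falls on the 29th or later, ruling out '4th Friday').
April 2014 ends with Friday 2014-04-25.
May 2014 ends with Friday 2014-05-30.
June 2014 ends with Friday 2014-06-27.
July 2014 ends with Friday 2014-07-25.
August 2014 ends with Friday 2014-08-29.
Last Friday of September 2014: 2014-09-26.
October 2014 ends with Friday 2014-10-31.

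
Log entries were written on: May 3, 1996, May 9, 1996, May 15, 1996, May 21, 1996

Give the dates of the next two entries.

May 27, 1996; June 2, 1996

The spacing is 6, 6, 6 days — always 6 days.
May 21, 1996 + 6 days = May 27, 1996.
May 27, 1996 + 6 days = June 2, 1996.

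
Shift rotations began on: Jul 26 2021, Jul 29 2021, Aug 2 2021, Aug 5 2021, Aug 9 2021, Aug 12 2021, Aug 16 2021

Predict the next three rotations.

Aug 19 2021, Aug 23 2021, Aug 26 2021

Gaps: 3, 4, 3, 4, 3, 4 days — not constant, but cyclic with period 2.
The events fall on every Monday and Thursday.
Next Thursday: Aug 19 2021.
The following Monday is Aug 23 2021.
The following Thursday is Aug 26 2021.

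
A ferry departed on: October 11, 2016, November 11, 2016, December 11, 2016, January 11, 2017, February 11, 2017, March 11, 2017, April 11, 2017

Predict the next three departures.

Gaps: 31, 30, 31, 31, 28, 31 days — not constant. Every event is on the 11th of the month.
Pattern: the 11th of each month.
May 2017: May 11, 2017.
Next: June 2017 → June 11, 2017.
July 2017: July 11, 2017.

May 11, 2017; June 11, 2017; July 11, 2017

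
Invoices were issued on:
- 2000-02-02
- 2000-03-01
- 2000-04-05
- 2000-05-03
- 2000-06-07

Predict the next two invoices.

2000-07-05, 2000-08-02

All dates are Wednesdays, 28, 35, 28, 35 days apart.
Specifically, the 1st Wednesday of each month.
July 2000 — 1st Wednesday is 2000-07-05.
1st Wednesday of August 2000: 2000-08-02.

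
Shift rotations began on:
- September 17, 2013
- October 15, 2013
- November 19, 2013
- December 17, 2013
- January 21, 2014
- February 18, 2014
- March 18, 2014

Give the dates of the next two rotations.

April 15, 2014; May 20, 2014

All dates are Tuesdays, 28, 35, 28, 35, 28, 28 days apart.
Specifically, the 3rd Tuesday of each month.
April 2014 — 3rd Tuesday is April 15, 2014.
3rd Tuesday of May 2014: May 20, 2014.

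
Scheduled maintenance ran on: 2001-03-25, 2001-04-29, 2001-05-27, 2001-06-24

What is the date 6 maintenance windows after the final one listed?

All Sundays; the gaps (35, 28, 28) vary with month length.
This is the last Sunday of each month.
July 2001 ends with Sunday 2001-07-29.
August 2001 ends with Sunday 2001-08-26.
Last Sunday of September 2001: 2001-09-30.
October 2001 ends with Sunday 2001-10-28.
Last Sunday of November 2001: 2001-11-25.
December 2001 ends with Sunday 2001-12-30.

2001-12-30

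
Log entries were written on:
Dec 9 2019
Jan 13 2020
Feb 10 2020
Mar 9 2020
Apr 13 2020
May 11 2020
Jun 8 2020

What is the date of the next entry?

Jul 13 2020

All dates are Mondays, 35, 28, 28, 35, 28, 28 days apart.
Specifically, the 2nd Monday of each month.
July 2020 — 2nd Monday is Jul 13 2020.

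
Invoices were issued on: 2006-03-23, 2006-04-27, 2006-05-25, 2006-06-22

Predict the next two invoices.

Gaps: 35, 28, 28 days — a mix of 28 and 35. Every date is a Thursday.
Each is the 4th Thursday of its month.
July 2006 — 4th Thursday is 2006-07-27.
August 2006 — 4th Thursday is 2006-08-24.

2006-07-27, 2006-08-24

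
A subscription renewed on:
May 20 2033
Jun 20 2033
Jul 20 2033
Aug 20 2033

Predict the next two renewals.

Sep 20 2033, Oct 20 2033

Each date is the 20th; the gaps (31, 30, 31) track the month lengths.
The rule is the 20th of each month.
Next: September 2033 → Sep 20 2033.
October 2033: Oct 20 2033.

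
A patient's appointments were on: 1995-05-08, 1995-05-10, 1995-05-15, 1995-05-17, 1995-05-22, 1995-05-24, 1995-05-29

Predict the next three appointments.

Every event lands on a Monday or Wednesday (gaps cycle 2, 5, 2, 5, 2, 5).
So the schedule is: every Monday and Wednesday.
Next Wednesday: 1995-05-31.
The following Monday is 1995-06-05.
The following Wednesday is 1995-06-07.

1995-05-31, 1995-06-05, 1995-06-07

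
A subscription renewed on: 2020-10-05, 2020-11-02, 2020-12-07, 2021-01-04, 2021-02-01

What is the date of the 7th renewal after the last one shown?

These are Mondays at 28- or 35-day spacing (28, 35, 28, 28).
The pattern: 1st Monday of the month.
1st Monday of March 2021: 2021-03-01.
1st Monday of April 2021: 2021-04-05.
May 2021 — 1st Monday is 2021-05-03.
June 2021 — 1st Monday is 2021-06-07.
1st Monday of July 2021: 2021-07-05.
1st Monday of August 2021: 2021-08-02.
1st Monday of September 2021: 2021-09-06.

2021-09-06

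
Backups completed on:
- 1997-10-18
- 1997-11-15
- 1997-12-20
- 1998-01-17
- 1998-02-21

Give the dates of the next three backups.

1998-03-21, 1998-04-18, 1998-05-16

These are Saturdays at 28- or 35-day spacing (28, 35, 28, 35).
The pattern: 3rd Saturday of the month.
March 1998 — 3rd Saturday is 1998-03-21.
April 1998 — 3rd Saturday is 1998-04-18.
3rd Saturday of May 1998: 1998-05-16.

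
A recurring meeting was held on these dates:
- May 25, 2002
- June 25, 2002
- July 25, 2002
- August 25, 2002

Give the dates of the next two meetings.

September 25, 2002; October 25, 2002

Gaps: 31, 30, 31 days — not constant. Every event is on the 25th of the month.
Pattern: the 25th of each month.
Next: September 2002 → September 25, 2002.
Next: October 2002 → October 25, 2002.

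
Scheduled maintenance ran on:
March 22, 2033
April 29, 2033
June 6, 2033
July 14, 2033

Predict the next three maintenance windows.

Gaps between consecutive events: 38, 38, 38 days — a constant 38-day interval.
July 14, 2033 + 38 days = August 21, 2033.
August 21, 2033 + 38 days = September 28, 2033.
September 28, 2033 + 38 days = November 5, 2033.

August 21, 2033; September 28, 2033; November 5, 2033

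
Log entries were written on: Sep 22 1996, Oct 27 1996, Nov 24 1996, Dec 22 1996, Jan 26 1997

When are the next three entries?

Feb 23 1997, Mar 23 1997, Apr 27 1997

These are Sundays at 28- or 35-day spacing (35, 28, 28, 35).
The pattern: 4th Sunday of the month.
February 1997 — 4th Sunday is Feb 23 1997.
4th Sunday of March 1997: Mar 23 1997.
4th Sunday of April 1997: Apr 27 1997.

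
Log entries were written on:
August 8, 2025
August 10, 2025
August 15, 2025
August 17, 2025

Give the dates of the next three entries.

Every event lands on a Friday or Sunday (gaps cycle 2, 5, 2).
So the schedule is: every Friday and Sunday.
Next Friday: August 22, 2025.
Next Sunday: August 24, 2025.
Next Friday: August 29, 2025.

August 22, 2025; August 24, 2025; August 29, 2025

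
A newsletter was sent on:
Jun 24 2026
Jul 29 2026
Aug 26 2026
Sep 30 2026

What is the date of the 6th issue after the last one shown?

These are Wednesdays with 35, 28, 35-day gaps.
Each is the final Wednesday of its month — Jul 29 2026 is past the 28th, so '4th Wednesday' doesn't fit.
Last Wednesday of October 2026: Oct 28 2026.
Last Wednesday of November 2026: Nov 25 2026.
December 2026 ends with Wednesday Dec 30 2026.
January 2027 ends with Wednesday Jan 27 2027.
February 2027 ends with Wednesday Feb 24 2027.
Last Wednesday of March 2027: Mar 31 2027.

Mar 31 2027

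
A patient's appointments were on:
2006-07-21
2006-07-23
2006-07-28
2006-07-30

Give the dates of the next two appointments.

The gap pattern 2, 5, 2 repeats every 2 events.
These are the Fridays and Sundays of each week.
Next Friday: 2006-08-04.
The following Sunday is 2006-08-06.

2006-08-04, 2006-08-06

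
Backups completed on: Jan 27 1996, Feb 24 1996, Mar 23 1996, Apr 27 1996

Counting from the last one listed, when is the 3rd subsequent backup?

Jul 27 1996

All dates are Saturdays, 28, 28, 35 days apart.
Specifically, the 4th Saturday of each month.
4th Saturday of May 1996: May 25 1996.
4th Saturday of June 1996: Jun 22 1996.
4th Saturday of July 1996: Jul 27 1996.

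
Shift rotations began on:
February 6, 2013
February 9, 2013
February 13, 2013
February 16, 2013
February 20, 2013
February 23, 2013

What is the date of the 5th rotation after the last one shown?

Gaps: 3, 4, 3, 4, 3 days — not constant, but cyclic with period 2.
The events fall on every Wednesday and Saturday.
Next Wednesday: February 27, 2013.
The following Saturday is March 2, 2013.
Next Wednesday: March 6, 2013.
Next Saturday: March 9, 2013.
The following Wednesday is March 13, 2013.

March 13, 2013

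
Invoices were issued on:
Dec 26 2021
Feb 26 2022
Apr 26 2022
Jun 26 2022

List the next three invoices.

Aug 26 2022, Oct 26 2022, Dec 26 2022

Each date is the 26th; the gaps (62, 59, 61) track the month lengths.
The rule is the 26th of every 2 months.
Next: August 2022 → Aug 26 2022.
Next: October 2022 → Oct 26 2022.
December 2022: Dec 26 2022.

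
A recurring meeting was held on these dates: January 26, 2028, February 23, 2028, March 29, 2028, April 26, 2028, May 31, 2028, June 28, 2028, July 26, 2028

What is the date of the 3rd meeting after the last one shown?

October 25, 2028

Every date is a Wednesday; gaps 28, 35, 28, 35, 28, 28 days.
Each is the last Wednesday of its month (at least one falls on the 29th or later, ruling out '4th Wednesday').
August 2028 ends with Wednesday August 30, 2028.
September 2028 ends with Wednesday September 27, 2028.
October 2028 ends with Wednesday October 25, 2028.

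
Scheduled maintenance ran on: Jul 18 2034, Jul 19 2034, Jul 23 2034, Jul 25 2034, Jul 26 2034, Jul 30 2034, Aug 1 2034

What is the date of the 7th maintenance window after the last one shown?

The gap pattern 1, 4, 2, 1, 4, 2 repeats every 3 events.
These are the Tuesdays, Wednesdays and Sundays of each week.
The following Wednesday is Aug 2 2034.
The following Sunday is Aug 6 2034.
The following Tuesday is Aug 8 2034.
Next Wednesday: Aug 9 2034.
Next Sunday: Aug 13 2034.
The following Tuesday is Aug 15 2034.
The following Wednesday is Aug 16 2034.

Aug 16 2034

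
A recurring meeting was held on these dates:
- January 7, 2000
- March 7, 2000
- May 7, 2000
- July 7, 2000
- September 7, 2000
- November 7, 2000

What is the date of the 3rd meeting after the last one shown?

Each date is the 7th; the gaps (60, 61, 61, 62, 61) track the month lengths.
The rule is the 7th of every 2 months.
January 2001: January 7, 2001.
Next: March 2001 → March 7, 2001.
May 2001: May 7, 2001.

May 7, 2001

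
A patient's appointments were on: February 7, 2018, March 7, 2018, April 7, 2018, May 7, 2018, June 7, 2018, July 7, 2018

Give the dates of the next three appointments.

Gaps: 28, 31, 30, 31, 30 days — not constant. Every event is on the 7th of the month.
Pattern: the 7th of each month.
Next: August 2018 → August 7, 2018.
September 2018: September 7, 2018.
Next: October 2018 → October 7, 2018.

August 7, 2018; September 7, 2018; October 7, 2018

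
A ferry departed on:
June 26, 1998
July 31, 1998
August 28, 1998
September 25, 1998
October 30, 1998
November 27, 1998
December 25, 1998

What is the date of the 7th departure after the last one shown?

July 30, 1999

All Fridays; the gaps (35, 28, 28, 35, 28, 28) vary with month length.
This is the last Friday of each month.
January 1999 ends with Friday January 29, 1999.
Last Friday of February 1999: February 26, 1999.
March 1999 ends with Friday March 26, 1999.
Last Friday of April 1999: April 30, 1999.
May 1999 ends with Friday May 28, 1999.
Last Friday of June 1999: June 25, 1999.
Last Friday of July 1999: July 30, 1999.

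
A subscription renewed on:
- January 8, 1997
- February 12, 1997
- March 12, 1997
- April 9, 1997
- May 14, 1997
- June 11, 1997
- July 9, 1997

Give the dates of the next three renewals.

These are Wednesdays at 28- or 35-day spacing (35, 28, 28, 35, 28, 28).
The pattern: 2nd Wednesday of the month.
August 1997 — 2nd Wednesday is August 13, 1997.
September 1997 — 2nd Wednesday is September 10, 1997.
2nd Wednesday of October 1997: October 8, 1997.

August 13, 1997; September 10, 1997; October 8, 1997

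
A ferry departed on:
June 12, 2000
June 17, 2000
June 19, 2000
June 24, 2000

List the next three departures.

Every event lands on a Monday or Saturday (gaps cycle 5, 2, 5).
So the schedule is: every Monday and Saturday.
The following Monday is June 26, 2000.
Next Saturday: July 1, 2000.
Next Monday: July 3, 2000.

June 26, 2000; July 1, 2000; July 3, 2000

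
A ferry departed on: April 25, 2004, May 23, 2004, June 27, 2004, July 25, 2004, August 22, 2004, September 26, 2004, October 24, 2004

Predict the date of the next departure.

All dates are Sundays, 28, 35, 28, 28, 35, 28 days apart.
Specifically, the 4th Sunday of each month.
November 2004 — 4th Sunday is November 28, 2004.

November 28, 2004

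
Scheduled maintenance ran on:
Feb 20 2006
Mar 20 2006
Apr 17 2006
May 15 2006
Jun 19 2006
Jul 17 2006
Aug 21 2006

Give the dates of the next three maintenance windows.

Sep 18 2006, Oct 16 2006, Nov 20 2006

These are Mondays at 28- or 35-day spacing (28, 28, 28, 35, 28, 35).
The pattern: 3rd Monday of the month.
3rd Monday of September 2006: Sep 18 2006.
3rd Monday of October 2006: Oct 16 2006.
November 2006 — 3rd Monday is Nov 20 2006.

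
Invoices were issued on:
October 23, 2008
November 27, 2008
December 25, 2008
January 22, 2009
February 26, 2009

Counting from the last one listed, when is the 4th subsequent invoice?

Gaps: 35, 28, 28, 35 days — a mix of 28 and 35. Every date is a Thursday.
Each is the 4th Thursday of its month.
4th Thursday of March 2009: March 26, 2009.
April 2009 — 4th Thursday is April 23, 2009.
4th Thursday of May 2009: May 28, 2009.
4th Thursday of June 2009: June 25, 2009.

June 25, 2009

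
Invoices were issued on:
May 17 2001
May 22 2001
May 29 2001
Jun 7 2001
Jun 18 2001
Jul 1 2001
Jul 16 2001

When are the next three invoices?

Gaps: 5, 7, 9, 11, 13, 15 days — each gap is 2 larger than the previous one.
Next gap: 17 days. Jul 16 2001 + 17 days = Aug 2 2001.
Next gap: 19 days. Aug 2 2001 + 19 days = Aug 21 2001.
Next gap: 21 days. Aug 21 2001 + 21 days = Sep 11 2001.

Aug 2 2001, Aug 21 2001, Sep 11 2001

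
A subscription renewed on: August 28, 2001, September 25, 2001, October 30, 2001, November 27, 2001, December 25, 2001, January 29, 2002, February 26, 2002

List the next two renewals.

March 26, 2002; April 30, 2002

All Tuesdays; the gaps (28, 35, 28, 28, 35, 28) vary with month length.
This is the last Tuesday of each month.
Last Tuesday of March 2002: March 26, 2002.
April 2002 ends with Tuesday April 30, 2002.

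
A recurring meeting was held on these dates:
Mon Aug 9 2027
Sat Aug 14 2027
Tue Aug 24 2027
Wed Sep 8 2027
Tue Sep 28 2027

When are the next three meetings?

Sat Oct 23 2027, Mon Nov 22 2027, Mon Dec 27 2027

The spacing grows by 5 each time: 5, 10, 15, 20 days.
Next gap: 25 days. Tue Sep 28 2027 + 25 days = Sat Oct 23 2027.
Next gap: 30 days. Sat Oct 23 2027 + 30 days = Mon Nov 22 2027.
Next gap: 35 days. Mon Nov 22 2027 + 35 days = Mon Dec 27 2027.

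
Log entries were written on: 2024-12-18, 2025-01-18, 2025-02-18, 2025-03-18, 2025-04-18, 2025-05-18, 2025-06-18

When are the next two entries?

2025-07-18, 2025-08-18

Each date is the 18th; the gaps (31, 31, 28, 31, 30, 31) track the month lengths.
The rule is the 18th of each month.
July 2025: 2025-07-18.
Next: August 2025 → 2025-08-18.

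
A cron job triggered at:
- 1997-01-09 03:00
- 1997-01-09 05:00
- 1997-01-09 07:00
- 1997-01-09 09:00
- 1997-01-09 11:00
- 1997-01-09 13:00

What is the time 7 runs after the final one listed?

1997-01-10 03:00

Spacing: 2, 2, 2, 2, 2 h — constant 2 h.
1997-01-09 13:00 + 2 h = 1997-01-09 15:00.
1997-01-09 15:00 + 2 h = 1997-01-09 17:00.
1997-01-09 17:00 + 2 h = 1997-01-09 19:00.
1997-01-09 19:00 + 2 h = 1997-01-09 21:00.
1997-01-09 21:00 + 2 h = 1997-01-09 23:00.
1997-01-09 23:00 + 2 h = 1997-01-10 01:00.
1997-01-10 01:00 + 2 h = 1997-01-10 03:00.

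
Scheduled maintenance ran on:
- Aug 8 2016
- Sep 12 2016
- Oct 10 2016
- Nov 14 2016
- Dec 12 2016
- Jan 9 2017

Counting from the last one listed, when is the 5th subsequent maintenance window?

These are Mondays at 28- or 35-day spacing (35, 28, 35, 28, 28).
The pattern: 2nd Monday of the month.
February 2017 — 2nd Monday is Feb 13 2017.
March 2017 — 2nd Monday is Mar 13 2017.
April 2017 — 2nd Monday is Apr 10 2017.
2nd Monday of May 2017: May 8 2017.
2nd Monday of June 2017: Jun 12 2017.

Jun 12 2017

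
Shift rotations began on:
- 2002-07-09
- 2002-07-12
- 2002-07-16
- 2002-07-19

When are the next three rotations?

2002-07-23, 2002-07-26, 2002-07-30

Every event lands on a Tuesday or Friday (gaps cycle 3, 4, 3).
So the schedule is: every Tuesday and Friday.
Next Tuesday: 2002-07-23.
Next Friday: 2002-07-26.
Next Tuesday: 2002-07-30.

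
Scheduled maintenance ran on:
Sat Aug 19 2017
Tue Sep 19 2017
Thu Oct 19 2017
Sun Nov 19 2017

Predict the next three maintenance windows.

Gaps: 31, 30, 31 days — not constant. Every event is on the 19th of the month.
Pattern: the 19th of each month.
December 2017: Tue Dec 19 2017.
Next: January 2018 → Fri Jan 19 2018.
Next: February 2018 → Mon Feb 19 2018.

Tue Dec 19 2017, Fri Jan 19 2018, Mon Feb 19 2018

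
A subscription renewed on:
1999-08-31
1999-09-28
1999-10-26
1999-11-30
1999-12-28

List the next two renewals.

2000-01-25, 2000-02-29

These are Tuesdays with 28, 28, 35, 28-day gaps.
Each is the final Tuesday of its month — 1999-08-31 is past the 28th, so '4th Tuesday' doesn't fit.
January 2000 ends with Tuesday 2000-01-25.
February 2000 ends with Tuesday 2000-02-29.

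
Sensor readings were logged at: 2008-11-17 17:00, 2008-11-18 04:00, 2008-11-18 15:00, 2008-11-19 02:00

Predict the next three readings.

The interval is a steady 11 hours (11, 11, 11).
2008-11-19 02:00 + 11 h = 2008-11-19 13:00.
2008-11-19 13:00 + 11 h = 2008-11-20 00:00.
2008-11-20 00:00 + 11 h = 2008-11-20 11:00.

2008-11-19 13:00, 2008-11-20 00:00, 2008-11-20 11:00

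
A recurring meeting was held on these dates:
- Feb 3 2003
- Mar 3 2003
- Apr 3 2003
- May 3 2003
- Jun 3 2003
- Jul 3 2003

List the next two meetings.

The day-of-month is always 3 (28, 31, 30, 31, 30 days between events).
So this recurs on the 3rd of each month.
August 2003: Aug 3 2003.
September 2003: Sep 3 2003.

Aug 3 2003, Sep 3 2003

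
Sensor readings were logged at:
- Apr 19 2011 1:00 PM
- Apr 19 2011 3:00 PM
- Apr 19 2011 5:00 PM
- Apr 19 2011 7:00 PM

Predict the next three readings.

Apr 19 2011 9:00 PM, Apr 19 2011 11:00 PM, Apr 20 2011 1:00 AM

Gaps: 2, 2, 2 hours — each event is 2 hours after the previous one.
Apr 19 2011 7:00 PM + 2 h = Apr 19 2011 9:00 PM.
Apr 19 2011 9:00 PM + 2 h = Apr 19 2011 11:00 PM.
Apr 19 2011 11:00 PM + 2 h = Apr 20 2011 1:00 AM.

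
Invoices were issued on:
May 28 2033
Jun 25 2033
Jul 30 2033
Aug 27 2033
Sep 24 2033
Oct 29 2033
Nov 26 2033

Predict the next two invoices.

All Saturdays; the gaps (28, 35, 28, 28, 35, 28) vary with month length.
This is the last Saturday of each month.
December 2033 ends with Saturday Dec 31 2033.
Last Saturday of January 2034: Jan 28 2034.

Dec 31 2033, Jan 28 2034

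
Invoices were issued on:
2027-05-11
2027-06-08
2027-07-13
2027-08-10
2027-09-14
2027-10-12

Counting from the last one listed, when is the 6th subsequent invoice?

All dates are Tuesdays, 28, 35, 28, 35, 28 days apart.
Specifically, the 2nd Tuesday of each month.
November 2027 — 2nd Tuesday is 2027-11-09.
2nd Tuesday of December 2027: 2027-12-14.
January 2028 — 2nd Tuesday is 2028-01-11.
2nd Tuesday of February 2028: 2028-02-08.
2nd Tuesday of March 2028: 2028-03-14.
April 2028 — 2nd Tuesday is 2028-04-11.

2028-04-11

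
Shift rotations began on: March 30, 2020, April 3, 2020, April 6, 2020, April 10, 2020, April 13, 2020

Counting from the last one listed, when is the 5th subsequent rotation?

Gaps: 4, 3, 4, 3 days — not constant, but cyclic with period 2.
The events fall on every Monday and Friday.
The following Friday is April 17, 2020.
The following Monday is April 20, 2020.
Next Friday: April 24, 2020.
Next Monday: April 27, 2020.
The following Friday is May 1, 2020.

May 1, 2020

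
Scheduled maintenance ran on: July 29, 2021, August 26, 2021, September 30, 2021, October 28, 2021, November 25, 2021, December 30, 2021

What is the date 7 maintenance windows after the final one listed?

All Thursdays; the gaps (28, 35, 28, 28, 35) vary with month length.
This is the last Thursday of each month.
Last Thursday of January 2022: January 27, 2022.
Last Thursday of February 2022: February 24, 2022.
March 2022 ends with Thursday March 31, 2022.
April 2022 ends with Thursday April 28, 2022.
Last Thursday of May 2022: May 26, 2022.
Last Thursday of June 2022: June 30, 2022.
July 2022 ends with Thursday July 28, 2022.

July 28, 2022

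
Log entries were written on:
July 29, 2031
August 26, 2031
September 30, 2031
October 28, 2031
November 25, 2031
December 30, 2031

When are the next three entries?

All Tuesdays; the gaps (28, 35, 28, 28, 35) vary with month length.
This is the last Tuesday of each month.
Last Tuesday of January 2032: January 27, 2032.
February 2032 ends with Tuesday February 24, 2032.
Last Tuesday of March 2032: March 30, 2032.

January 27, 2032; February 24, 2032; March 30, 2032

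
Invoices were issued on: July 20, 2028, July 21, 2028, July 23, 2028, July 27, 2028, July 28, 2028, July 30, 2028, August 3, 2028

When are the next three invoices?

The gap pattern 1, 2, 4, 1, 2, 4 repeats every 3 events.
These are the Thursdays, Fridays and Sundays of each week.
Next Friday: August 4, 2028.
Next Sunday: August 6, 2028.
The following Thursday is August 10, 2028.

August 4, 2028; August 6, 2028; August 10, 2028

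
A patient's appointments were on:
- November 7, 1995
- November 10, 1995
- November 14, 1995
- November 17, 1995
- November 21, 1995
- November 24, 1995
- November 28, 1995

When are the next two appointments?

December 1, 1995; December 5, 1995

Gaps: 3, 4, 3, 4, 3, 4 days — not constant, but cyclic with period 2.
The events fall on every Tuesday and Friday.
Next Friday: December 1, 1995.
Next Tuesday: December 5, 1995.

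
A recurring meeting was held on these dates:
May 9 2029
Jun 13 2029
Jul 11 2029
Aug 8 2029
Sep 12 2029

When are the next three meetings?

Gaps: 35, 28, 28, 35 days — a mix of 28 and 35. Every date is a Wednesday.
Each is the 2nd Wednesday of its month.
October 2029 — 2nd Wednesday is Oct 10 2029.
2nd Wednesday of November 2029: Nov 14 2029.
December 2029 — 2nd Wednesday is Dec 12 2029.

Oct 10 2029, Nov 14 2029, Dec 12 2029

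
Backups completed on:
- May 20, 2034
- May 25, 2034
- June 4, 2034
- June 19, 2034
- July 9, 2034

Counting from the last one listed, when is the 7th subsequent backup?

The spacing grows by 5 each time: 5, 10, 15, 20 days.
Next gap: 25 days. July 9, 2034 + 25 days = August 3, 2034.
Next gap: 30 days. August 3, 2034 + 30 days = September 2, 2034.
Next gap: 35 days. September 2, 2034 + 35 days = October 7, 2034.
Next gap: 40 days. October 7, 2034 + 40 days = November 16, 2034.
Next gap: 45 days. November 16, 2034 + 45 days = December 31, 2034.
Next gap: 50 days. December 31, 2034 + 50 days = February 19, 2035.
Next gap: 55 days. February 19, 2035 + 55 days = April 15, 2035.

April 15, 2035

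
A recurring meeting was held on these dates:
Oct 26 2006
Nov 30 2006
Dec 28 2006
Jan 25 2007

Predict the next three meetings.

Feb 22 2007, Mar 29 2007, Apr 26 2007

All Thursdays; the gaps (35, 28, 28) vary with month length.
This is the last Thursday of each month.
Last Thursday of February 2007: Feb 22 2007.
Last Thursday of March 2007: Mar 29 2007.
Last Thursday of April 2007: Apr 26 2007.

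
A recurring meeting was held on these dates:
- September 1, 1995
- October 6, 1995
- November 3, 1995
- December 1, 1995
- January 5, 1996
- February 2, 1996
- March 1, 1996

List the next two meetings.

April 5, 1996; May 3, 1996

Gaps: 35, 28, 28, 35, 28, 28 days — a mix of 28 and 35. Every date is a Friday.
Each is the 1st Friday of its month.
April 1996 — 1st Friday is April 5, 1996.
May 1996 — 1st Friday is May 3, 1996.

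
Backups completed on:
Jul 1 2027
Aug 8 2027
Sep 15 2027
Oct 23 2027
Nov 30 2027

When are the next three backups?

Every event comes 38 days after the last (38, 38, 38, 38).
Nov 30 2027 + 38 days = Jan 7 2028.
Jan 7 2028 + 38 days = Feb 14 2028.
Feb 14 2028 + 38 days = Mar 23 2028.

Jan 7 2028, Feb 14 2028, Mar 23 2028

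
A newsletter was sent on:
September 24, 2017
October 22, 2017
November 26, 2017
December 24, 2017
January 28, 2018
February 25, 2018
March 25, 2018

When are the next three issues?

These are Sundays at 28- or 35-day spacing (28, 35, 28, 35, 28, 28).
The pattern: 4th Sunday of the month.
4th Sunday of April 2018: April 22, 2018.
4th Sunday of May 2018: May 27, 2018.
June 2018 — 4th Sunday is June 24, 2018.

April 22, 2018; May 27, 2018; June 24, 2018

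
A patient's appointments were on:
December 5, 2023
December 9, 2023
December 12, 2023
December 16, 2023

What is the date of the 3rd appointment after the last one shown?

December 26, 2023

The gap pattern 4, 3, 4 repeats every 2 events.
These are the Tuesdays and Saturdays of each week.
Next Tuesday: December 19, 2023.
The following Saturday is December 23, 2023.
Next Tuesday: December 26, 2023.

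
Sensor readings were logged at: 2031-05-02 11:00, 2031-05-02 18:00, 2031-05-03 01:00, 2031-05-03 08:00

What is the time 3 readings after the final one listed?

2031-05-04 05:00

Gaps: 7, 7, 7 hours — each event is 7 hours after the previous one.
2031-05-03 08:00 + 7 h = 2031-05-03 15:00.
2031-05-03 15:00 + 7 h = 2031-05-03 22:00.
2031-05-03 22:00 + 7 h = 2031-05-04 05:00.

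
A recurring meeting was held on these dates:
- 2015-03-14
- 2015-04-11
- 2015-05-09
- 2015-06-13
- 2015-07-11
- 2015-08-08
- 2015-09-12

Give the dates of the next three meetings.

2015-10-10, 2015-11-14, 2015-12-12

All dates are Saturdays, 28, 28, 35, 28, 28, 35 days apart.
Specifically, the 2nd Saturday of each month.
2nd Saturday of October 2015: 2015-10-10.
November 2015 — 2nd Saturday is 2015-11-14.
December 2015 — 2nd Saturday is 2015-12-12.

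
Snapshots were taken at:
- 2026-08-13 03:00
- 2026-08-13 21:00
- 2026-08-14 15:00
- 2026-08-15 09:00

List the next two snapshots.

2026-08-16 03:00, 2026-08-16 21:00

Spacing: 18, 18, 18 h — constant 18 h.
2026-08-15 09:00 + 18 h = 2026-08-16 03:00.
2026-08-16 03:00 + 18 h = 2026-08-16 21:00.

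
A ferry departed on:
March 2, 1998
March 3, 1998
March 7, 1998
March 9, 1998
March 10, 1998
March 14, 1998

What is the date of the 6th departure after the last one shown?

The gap pattern 1, 4, 2, 1, 4 repeats every 3 events.
These are the Mondays, Tuesdays and Saturdays of each week.
The following Monday is March 16, 1998.
Next Tuesday: March 17, 1998.
Next Saturday: March 21, 1998.
Next Monday: March 23, 1998.
Next Tuesday: March 24, 1998.
The following Saturday is March 28, 1998.

March 28, 1998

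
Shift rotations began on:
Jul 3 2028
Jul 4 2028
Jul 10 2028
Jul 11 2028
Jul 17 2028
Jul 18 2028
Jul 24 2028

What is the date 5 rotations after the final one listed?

Aug 8 2028

Every event lands on a Monday or Tuesday (gaps cycle 1, 6, 1, 6, 1, 6).
So the schedule is: every Monday and Tuesday.
The following Tuesday is Jul 25 2028.
Next Monday: Jul 31 2028.
The following Tuesday is Aug 1 2028.
The following Monday is Aug 7 2028.
Next Tuesday: Aug 8 2028.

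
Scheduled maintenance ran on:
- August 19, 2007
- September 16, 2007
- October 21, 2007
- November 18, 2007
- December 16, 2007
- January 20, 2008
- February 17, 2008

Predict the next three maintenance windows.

These are Sundays at 28- or 35-day spacing (28, 35, 28, 28, 35, 28).
The pattern: 3rd Sunday of the month.
March 2008 — 3rd Sunday is March 16, 2008.
3rd Sunday of April 2008: April 20, 2008.
May 2008 — 3rd Sunday is May 18, 2008.

March 16, 2008; April 20, 2008; May 18, 2008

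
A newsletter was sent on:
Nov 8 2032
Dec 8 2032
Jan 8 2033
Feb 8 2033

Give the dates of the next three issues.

Mar 8 2033, Apr 8 2033, May 8 2033

The day-of-month is always 8 (30, 31, 31 days between events).
So this recurs on the 8th of each month.
Next: March 2033 → Mar 8 2033.
Next: April 2033 → Apr 8 2033.
Next: May 2033 → May 8 2033.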